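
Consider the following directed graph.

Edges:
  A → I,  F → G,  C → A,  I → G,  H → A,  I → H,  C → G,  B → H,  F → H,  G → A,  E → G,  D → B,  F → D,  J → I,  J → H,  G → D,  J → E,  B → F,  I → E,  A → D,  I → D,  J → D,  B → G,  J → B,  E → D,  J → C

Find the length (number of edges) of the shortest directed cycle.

3

For each vertex v, BFS finds the shortest path from v back to v.
The shortest such closed walk is B → G → D → B, length 3.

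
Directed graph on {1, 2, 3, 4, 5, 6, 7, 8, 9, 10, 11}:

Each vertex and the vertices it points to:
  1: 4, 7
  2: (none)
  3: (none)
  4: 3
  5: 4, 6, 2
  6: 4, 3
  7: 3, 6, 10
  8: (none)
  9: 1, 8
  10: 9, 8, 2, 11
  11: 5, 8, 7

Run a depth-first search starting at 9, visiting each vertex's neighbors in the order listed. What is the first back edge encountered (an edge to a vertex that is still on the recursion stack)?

DFS from 9 (visiting each vertex's neighbors in the order listed); mark gray on enter, black on exit:
9 gray
  1 gray
    4 gray
      3 gray
      3 black
    4 black
    7 gray
      7→3: 3 black — skip
      6 gray
        6→4: 4 black — skip
        6→3: 3 black — skip
      6 black
      10 gray
        10→9: 9 is gray → back edge
First back edge: 10 → 9.

10→9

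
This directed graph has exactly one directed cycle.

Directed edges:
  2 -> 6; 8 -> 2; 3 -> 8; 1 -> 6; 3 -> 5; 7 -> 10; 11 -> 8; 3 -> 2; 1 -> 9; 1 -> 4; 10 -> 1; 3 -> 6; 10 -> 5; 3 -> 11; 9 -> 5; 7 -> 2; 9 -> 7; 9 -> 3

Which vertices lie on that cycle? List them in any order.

1, 7, 9, 10

DFS with gray/black marking from 9:
9 gray
  3 gray
    11 gray
      8 gray
        2 gray
          6 gray
          6 black
        2 black
      8 black
    11 black
    5 gray
    5 black
    3→6: 6 black — skip
    3→8: 8 black — skip
    3→2: 2 black — skip
  3 black
  7 gray
    7→2: 2 black — skip
    10 gray
      10→5: 5 black — skip
      1 gray
        1→9: 9 is gray → back edge
Back edge closes the cycle 9 → 7 → 10 → 1 → 9; its vertices are {1, 7, 9, 10}.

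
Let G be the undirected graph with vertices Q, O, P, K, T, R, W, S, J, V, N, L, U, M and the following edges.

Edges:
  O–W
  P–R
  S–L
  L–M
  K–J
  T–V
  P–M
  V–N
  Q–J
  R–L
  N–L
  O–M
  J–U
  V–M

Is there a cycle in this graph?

Yes

DFS, tracking each vertex's parent; an edge to a visited non-parent vertex closes a cycle.
Start from L:
visit L (parent –)
  visit N (parent L)
    visit V (parent N)
      V–N: parent, skip
      visit T (parent V)
        T–V: parent, skip
      visit M (parent V)
        M–V: parent, skip
        M–L: L visited and ≠ parent → cycle
Cycle: L – N – V – M – L.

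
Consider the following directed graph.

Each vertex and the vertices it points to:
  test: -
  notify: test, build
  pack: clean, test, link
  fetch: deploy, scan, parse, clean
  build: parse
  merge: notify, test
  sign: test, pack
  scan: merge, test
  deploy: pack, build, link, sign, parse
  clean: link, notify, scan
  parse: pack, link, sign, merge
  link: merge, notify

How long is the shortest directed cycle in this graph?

For each vertex v, BFS finds the shortest path from v back to v.
The shortest such closed walk is build → parse → merge → notify → build, length 4.

4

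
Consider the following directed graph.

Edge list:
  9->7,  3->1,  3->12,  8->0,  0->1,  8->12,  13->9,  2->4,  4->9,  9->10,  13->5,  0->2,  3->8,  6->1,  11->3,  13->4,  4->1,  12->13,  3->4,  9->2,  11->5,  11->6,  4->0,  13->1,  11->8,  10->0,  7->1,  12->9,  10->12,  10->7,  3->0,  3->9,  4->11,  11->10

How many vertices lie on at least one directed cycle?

10

A vertex is on a directed cycle iff it belongs to a strongly connected component of size ≥ 2 (or has a self-loop).
The vertices on cycles are {0, 2, 3, 4, 8, 9, 10, 11, 12, 13} — 10 in total.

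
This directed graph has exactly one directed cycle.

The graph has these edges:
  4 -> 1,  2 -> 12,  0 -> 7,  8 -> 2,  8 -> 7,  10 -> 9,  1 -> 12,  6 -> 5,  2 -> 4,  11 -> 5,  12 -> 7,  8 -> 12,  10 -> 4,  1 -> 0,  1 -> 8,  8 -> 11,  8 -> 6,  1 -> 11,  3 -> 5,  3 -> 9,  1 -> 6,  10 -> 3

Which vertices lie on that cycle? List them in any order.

1, 2, 4, 8

DFS with gray/black marking from 4:
4 gray
  1 gray
    11 gray
      5 gray
      5 black
    11 black
    8 gray
      6 gray
        6→5: 5 black — skip
      6 black
      7 gray
      7 black
      12 gray
        12→7: 7 black — skip
      12 black
      8→11: 11 black — skip
      2 gray
        2→4: 4 is gray → back edge
Back edge closes the cycle 4 → 1 → 8 → 2 → 4; its vertices are {1, 2, 4, 8}.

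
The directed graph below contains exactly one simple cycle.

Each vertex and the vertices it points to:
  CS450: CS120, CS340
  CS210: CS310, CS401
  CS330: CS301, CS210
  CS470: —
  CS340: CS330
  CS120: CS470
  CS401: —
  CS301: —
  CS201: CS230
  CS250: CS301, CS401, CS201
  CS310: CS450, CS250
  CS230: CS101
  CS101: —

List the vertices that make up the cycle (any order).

CS210, CS310, CS330, CS340, CS450

DFS with gray/black marking from CS310:
CS310 gray
  CS450 gray
    CS120 gray
      CS470 gray
      CS470 black
    CS120 black
    CS340 gray
      CS330 gray
        CS301 gray
        CS301 black
        CS210 gray
          CS210→CS310: CS310 is gray → back edge
Back edge closes the cycle CS310 → CS450 → CS340 → CS330 → CS210 → CS310; its vertices are {CS210, CS310, CS330, CS340, CS450}.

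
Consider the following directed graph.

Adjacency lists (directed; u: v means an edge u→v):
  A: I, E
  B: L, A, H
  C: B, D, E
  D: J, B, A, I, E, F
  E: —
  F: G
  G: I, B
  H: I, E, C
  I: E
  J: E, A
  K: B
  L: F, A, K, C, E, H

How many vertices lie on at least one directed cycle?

8

A vertex is on a directed cycle iff it belongs to a strongly connected component of size ≥ 2 (or has a self-loop).
The vertices on cycles are {B, C, D, F, G, H, K, L} — 8 in total.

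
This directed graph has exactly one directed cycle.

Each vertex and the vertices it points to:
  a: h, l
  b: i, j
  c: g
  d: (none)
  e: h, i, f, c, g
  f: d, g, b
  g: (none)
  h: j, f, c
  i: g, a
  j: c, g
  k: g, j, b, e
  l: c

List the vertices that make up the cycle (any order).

DFS with gray/black marking from f:
f gray
  d gray
  d black
  g gray
  g black
  b gray
    i gray
      i→g: g black — skip
      a gray
        h gray
          j gray
            c gray
              c→g: g black — skip
            c black
            j→g: g black — skip
          j black
          h→f: f is gray → back edge
Back edge closes the cycle f → b → i → a → h → f; its vertices are {a, b, f, h, i}.

a, b, f, h, i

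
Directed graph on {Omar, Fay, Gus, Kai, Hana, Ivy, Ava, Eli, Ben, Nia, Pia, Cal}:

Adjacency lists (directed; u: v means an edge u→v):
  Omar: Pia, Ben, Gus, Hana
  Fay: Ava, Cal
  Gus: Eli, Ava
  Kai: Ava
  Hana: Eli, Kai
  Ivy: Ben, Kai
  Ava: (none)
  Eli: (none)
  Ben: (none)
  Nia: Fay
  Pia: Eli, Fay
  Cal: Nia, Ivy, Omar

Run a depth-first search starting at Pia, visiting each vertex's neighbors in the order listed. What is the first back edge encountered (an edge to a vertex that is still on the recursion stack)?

Nia->Fay

DFS from Pia (visiting each vertex's neighbors in the order listed); mark gray on enter, black on exit:
Pia gray
  Eli gray
  Eli black
  Fay gray
    Ava gray
    Ava black
    Cal gray
      Nia gray
        Nia→Fay: Fay is gray → back edge
First back edge: Nia → Fay.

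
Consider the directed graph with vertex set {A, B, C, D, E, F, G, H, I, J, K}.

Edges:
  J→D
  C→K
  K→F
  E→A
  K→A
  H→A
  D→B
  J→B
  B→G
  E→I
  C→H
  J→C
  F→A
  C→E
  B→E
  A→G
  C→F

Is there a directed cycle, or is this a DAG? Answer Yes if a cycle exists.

No

DFS with white/gray/black marking, starting from B:
B gray
  G gray
  G black
  E gray
    A gray
      A→G: G black — skip
    A black
    I gray
    I black
  E black
B black
C gray
  K gray
    F gray
      F→A: A black — skip
    F black
    K→A: A black — skip
  K black
  H gray
    H→A: A black — skip
  H black
  C→F: F black — skip
  C→E: E black — skip
C black
D gray
  D→B: B black — skip
D black
J gray
  J→B: B black — skip
  J→C: C black — skip
  J→D: D black — skip
J black
Every edge goes to a white or black vertex — no back edge, so the graph is acyclic.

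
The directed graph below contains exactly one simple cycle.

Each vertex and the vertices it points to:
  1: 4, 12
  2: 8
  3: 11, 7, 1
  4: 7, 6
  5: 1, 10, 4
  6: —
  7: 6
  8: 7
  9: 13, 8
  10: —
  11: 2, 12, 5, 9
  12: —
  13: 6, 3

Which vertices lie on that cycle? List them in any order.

3, 9, 11, 13

DFS with gray/black marking from 3:
3 gray
  11 gray
    2 gray
      8 gray
        7 gray
          6 gray
          6 black
        7 black
      8 black
    2 black
    12 gray
    12 black
    5 gray
      1 gray
        4 gray
          4→7: 7 black — skip
          4→6: 6 black — skip
        4 black
        1→12: 12 black — skip
      1 black
      10 gray
      10 black
      5→4: 4 black — skip
    5 black
    9 gray
      13 gray
        13→6: 6 black — skip
        13→3: 3 is gray → back edge
Back edge closes the cycle 3 → 11 → 9 → 13 → 3; its vertices are {3, 9, 11, 13}.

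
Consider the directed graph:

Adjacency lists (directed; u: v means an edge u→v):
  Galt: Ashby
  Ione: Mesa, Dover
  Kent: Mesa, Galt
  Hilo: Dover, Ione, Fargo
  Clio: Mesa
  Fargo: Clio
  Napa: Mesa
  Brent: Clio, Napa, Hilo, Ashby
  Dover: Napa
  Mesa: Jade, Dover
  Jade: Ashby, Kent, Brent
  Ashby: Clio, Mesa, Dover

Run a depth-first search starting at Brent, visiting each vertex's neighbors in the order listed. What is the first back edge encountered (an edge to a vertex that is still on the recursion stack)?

DFS from Brent (visiting each vertex's neighbors in the order listed); mark gray on enter, black on exit:
Brent gray
  Clio gray
    Mesa gray
      Jade gray
        Ashby gray
          Ashby→Clio: Clio is gray → back edge
First back edge: Ashby → Clio.

Ashby→Clio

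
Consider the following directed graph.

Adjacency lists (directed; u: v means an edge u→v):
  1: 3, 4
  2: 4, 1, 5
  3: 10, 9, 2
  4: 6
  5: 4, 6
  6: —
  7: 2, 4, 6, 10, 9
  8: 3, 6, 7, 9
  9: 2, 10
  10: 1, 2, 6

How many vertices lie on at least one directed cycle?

A vertex is on a directed cycle iff it belongs to a strongly connected component of size ≥ 2 (or has a self-loop).
The vertices on cycles are {1, 2, 3, 9, 10} — 5 in total.

5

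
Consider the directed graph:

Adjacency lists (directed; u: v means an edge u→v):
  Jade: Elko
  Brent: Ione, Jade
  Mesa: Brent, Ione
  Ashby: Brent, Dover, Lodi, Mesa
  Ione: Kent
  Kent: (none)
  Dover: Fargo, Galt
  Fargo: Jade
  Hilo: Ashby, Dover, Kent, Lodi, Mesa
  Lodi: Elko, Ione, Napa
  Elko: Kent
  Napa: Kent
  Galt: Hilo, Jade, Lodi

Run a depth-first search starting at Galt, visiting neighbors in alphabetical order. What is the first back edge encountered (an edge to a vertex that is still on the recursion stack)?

Dover→Galt

DFS from Galt (visiting neighbors in alphabetical order); mark gray on enter, black on exit:
Galt gray
  Hilo gray
    Ashby gray
      Brent gray
        Ione gray
          Kent gray
          Kent black
        Ione black
        Jade gray
          Elko gray
            Elko→Kent: Kent black — skip
          Elko black
        Jade black
      Brent black
      Dover gray
        Fargo gray
          Fargo→Jade: Jade black — skip
        Fargo black
        Dover→Galt: Galt is gray → back edge
First back edge: Dover → Galt.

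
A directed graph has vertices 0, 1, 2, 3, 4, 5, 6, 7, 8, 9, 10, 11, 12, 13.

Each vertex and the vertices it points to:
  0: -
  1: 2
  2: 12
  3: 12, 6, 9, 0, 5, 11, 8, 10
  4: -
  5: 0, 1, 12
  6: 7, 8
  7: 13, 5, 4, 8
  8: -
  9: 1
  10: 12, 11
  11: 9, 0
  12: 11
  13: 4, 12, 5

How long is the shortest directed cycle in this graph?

For each vertex v, BFS finds the shortest path from v back to v.
The shortest such closed walk is 11 → 9 → 1 → 2 → 12 → 11, length 5.

5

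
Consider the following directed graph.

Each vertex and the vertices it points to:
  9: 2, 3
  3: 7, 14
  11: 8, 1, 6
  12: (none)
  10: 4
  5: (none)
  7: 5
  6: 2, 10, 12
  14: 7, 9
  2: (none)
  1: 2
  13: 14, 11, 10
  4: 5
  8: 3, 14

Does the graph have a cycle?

Yes

DFS with white/gray/black marking, starting from 5:
5 gray
5 black
9 gray
  2 gray
  2 black
  3 gray
    7 gray
      7→5: 5 black — skip
    7 black
    14 gray
      14→7: 7 black — skip
      14→9: 9 is gray → back edge
Back edge found, so a cycle exists: 9 → 3 → 14 → 9.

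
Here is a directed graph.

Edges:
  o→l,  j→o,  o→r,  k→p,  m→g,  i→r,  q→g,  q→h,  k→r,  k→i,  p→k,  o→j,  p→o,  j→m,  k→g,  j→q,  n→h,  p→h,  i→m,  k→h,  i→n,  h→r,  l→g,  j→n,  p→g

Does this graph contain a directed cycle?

DFS with white/gray/black marking, starting from r:
r gray
r black
l gray
  g gray
  g black
l black
j gray
  m gray
    m→g: g black — skip
  m black
  n gray
    h gray
      h→r: r black — skip
    h black
  n black
  o gray
    o→j: j is gray → back edge
Back edge found, so a cycle exists: j → o → j.

Yes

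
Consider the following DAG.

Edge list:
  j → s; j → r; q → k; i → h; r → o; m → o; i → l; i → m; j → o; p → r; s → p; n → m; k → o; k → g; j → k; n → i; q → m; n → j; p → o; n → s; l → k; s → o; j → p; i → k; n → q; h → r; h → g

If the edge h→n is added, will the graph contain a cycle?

Yes

Adding h→n creates a cycle iff n can already reach h.
Path from n: n → i → h.
So n → … → h → n is a cycle.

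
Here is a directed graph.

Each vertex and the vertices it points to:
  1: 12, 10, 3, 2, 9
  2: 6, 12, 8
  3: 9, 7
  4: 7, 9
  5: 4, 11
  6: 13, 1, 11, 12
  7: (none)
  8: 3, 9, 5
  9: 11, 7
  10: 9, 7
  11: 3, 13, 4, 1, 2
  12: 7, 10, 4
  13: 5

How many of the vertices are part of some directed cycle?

12

A vertex is on a directed cycle iff it belongs to a strongly connected component of size ≥ 2 (or has a self-loop).
The vertices on cycles are {1, 2, 3, 4, 5, 6, 8, 9, 10, 11, 12, 13} — 12 in total.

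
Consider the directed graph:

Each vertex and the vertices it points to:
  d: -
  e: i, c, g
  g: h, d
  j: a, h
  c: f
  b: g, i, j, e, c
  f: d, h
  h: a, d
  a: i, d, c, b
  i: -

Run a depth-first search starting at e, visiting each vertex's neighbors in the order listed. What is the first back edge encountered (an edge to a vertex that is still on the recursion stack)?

DFS from e (visiting each vertex's neighbors in the order listed); mark gray on enter, black on exit:
e gray
  i gray
  i black
  c gray
    f gray
      d gray
      d black
      h gray
        a gray
          a→i: i black — skip
          a→d: d black — skip
          a→c: c is gray → back edge
First back edge: a → c.

a→c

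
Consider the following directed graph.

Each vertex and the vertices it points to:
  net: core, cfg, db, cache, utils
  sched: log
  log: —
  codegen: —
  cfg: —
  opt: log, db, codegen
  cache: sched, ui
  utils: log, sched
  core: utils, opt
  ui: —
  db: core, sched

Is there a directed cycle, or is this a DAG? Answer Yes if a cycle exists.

Yes

DFS with white/gray/black marking, starting from utils:
utils gray
  log gray
  log black
  sched gray
    sched→log: log black — skip
  sched black
utils black
net gray
  core gray
    core→utils: utils black — skip
    opt gray
      opt→log: log black — skip
      db gray
        db→core: core is gray → back edge
Back edge found, so a cycle exists: core → opt → db → core.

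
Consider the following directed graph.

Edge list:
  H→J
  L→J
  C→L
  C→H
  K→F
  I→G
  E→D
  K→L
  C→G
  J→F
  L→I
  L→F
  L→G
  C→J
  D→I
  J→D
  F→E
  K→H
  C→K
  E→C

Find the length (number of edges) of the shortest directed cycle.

4

For each vertex v, BFS finds the shortest path from v back to v.
The shortest such closed walk is E → C → K → F → E, length 4.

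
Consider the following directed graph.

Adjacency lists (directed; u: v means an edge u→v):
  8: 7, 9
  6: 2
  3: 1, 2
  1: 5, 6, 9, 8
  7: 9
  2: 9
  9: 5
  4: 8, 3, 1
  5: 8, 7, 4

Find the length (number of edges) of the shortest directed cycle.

For each vertex v, BFS finds the shortest path from v back to v.
The shortest such closed walk is 1 → 5 → 4 → 1, length 3.

3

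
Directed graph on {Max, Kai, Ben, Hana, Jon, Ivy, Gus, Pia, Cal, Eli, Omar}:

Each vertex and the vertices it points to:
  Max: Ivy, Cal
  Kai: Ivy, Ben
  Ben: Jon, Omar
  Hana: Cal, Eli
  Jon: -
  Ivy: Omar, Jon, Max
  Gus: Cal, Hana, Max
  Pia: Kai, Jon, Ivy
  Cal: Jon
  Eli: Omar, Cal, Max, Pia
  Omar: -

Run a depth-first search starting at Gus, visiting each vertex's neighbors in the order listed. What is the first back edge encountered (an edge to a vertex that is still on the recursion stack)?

Ivy→Max

DFS from Gus (visiting each vertex's neighbors in the order listed); mark gray on enter, black on exit:
Gus gray
  Cal gray
    Jon gray
    Jon black
  Cal black
  Hana gray
    Hana→Cal: Cal black — skip
    Eli gray
      Omar gray
      Omar black
      Eli→Cal: Cal black — skip
      Max gray
        Ivy gray
          Ivy→Omar: Omar black — skip
          Ivy→Jon: Jon black — skip
          Ivy→Max: Max is gray → back edge
First back edge: Ivy → Max.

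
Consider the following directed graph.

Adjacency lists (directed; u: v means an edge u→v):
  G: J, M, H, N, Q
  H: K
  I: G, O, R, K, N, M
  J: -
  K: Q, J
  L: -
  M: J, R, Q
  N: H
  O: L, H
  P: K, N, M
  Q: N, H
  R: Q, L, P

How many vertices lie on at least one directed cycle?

A vertex is on a directed cycle iff it belongs to a strongly connected component of size ≥ 2 (or has a self-loop).
The vertices on cycles are {H, K, M, N, P, Q, R} — 7 in total.

7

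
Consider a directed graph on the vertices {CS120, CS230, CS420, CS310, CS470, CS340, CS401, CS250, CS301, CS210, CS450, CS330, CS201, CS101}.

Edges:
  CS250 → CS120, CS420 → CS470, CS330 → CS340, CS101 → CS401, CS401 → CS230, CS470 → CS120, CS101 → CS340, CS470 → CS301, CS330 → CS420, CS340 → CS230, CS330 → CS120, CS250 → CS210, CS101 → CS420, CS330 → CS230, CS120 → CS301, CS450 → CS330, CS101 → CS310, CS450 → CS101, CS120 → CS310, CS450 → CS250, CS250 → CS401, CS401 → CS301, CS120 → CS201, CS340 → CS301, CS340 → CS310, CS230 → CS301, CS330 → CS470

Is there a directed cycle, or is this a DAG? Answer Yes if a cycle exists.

DFS with white/gray/black marking, starting from CS230:
CS230 gray
  CS301 gray
  CS301 black
CS230 black
CS120 gray
  CS201 gray
  CS201 black
  CS310 gray
  CS310 black
  CS120→CS301: CS301 black — skip
CS120 black
CS420 gray
  CS470 gray
    CS470→CS301: CS301 black — skip
    CS470→CS120: CS120 black — skip
  CS470 black
CS420 black
CS340 gray
  CS340→CS310: CS310 black — skip
  CS340→CS230: CS230 black — skip
  CS340→CS301: CS301 black — skip
CS340 black
CS401 gray
  CS401→CS301: CS301 black — skip
  CS401→CS230: CS230 black — skip
CS401 black
CS250 gray
  CS250→CS401: CS401 black — skip
  CS250→CS120: CS120 black — skip
  CS210 gray
  CS210 black
CS250 black
CS450 gray
  CS101 gray
    CS101→CS401: CS401 black — skip
    CS101→CS420: CS420 black — skip
    CS101→CS340: CS340 black — skip
    CS101→CS310: CS310 black — skip
  CS101 black
  CS330 gray
    CS330→CS340: CS340 black — skip
    CS330→CS420: CS420 black — skip
    CS330→CS120: CS120 black — skip
    CS330→CS230: CS230 black — skip
    CS330→CS470: CS470 black — skip
  CS330 black
  CS450→CS250: CS250 black — skip
CS450 black
Every edge goes to a white or black vertex — no back edge, so the graph is acyclic.

No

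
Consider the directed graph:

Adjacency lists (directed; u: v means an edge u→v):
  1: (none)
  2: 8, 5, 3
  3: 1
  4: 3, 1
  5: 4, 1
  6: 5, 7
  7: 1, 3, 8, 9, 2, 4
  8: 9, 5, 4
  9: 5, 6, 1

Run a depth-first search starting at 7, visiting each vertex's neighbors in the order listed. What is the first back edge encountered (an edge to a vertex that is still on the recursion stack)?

DFS from 7 (visiting each vertex's neighbors in the order listed); mark gray on enter, black on exit:
7 gray
  1 gray
  1 black
  3 gray
    3→1: 1 black — skip
  3 black
  8 gray
    9 gray
      5 gray
        4 gray
          4→3: 3 black — skip
          4→1: 1 black — skip
        4 black
        5→1: 1 black — skip
      5 black
      6 gray
        6→5: 5 black — skip
        6→7: 7 is gray → back edge
First back edge: 6 → 7.

6→7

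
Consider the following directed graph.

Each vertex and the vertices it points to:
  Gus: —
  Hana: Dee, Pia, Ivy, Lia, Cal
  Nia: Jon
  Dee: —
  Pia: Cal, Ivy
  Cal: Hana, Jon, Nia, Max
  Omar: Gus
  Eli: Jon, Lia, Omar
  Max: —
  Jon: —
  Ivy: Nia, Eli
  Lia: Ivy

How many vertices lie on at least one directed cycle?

6

A vertex is on a directed cycle iff it belongs to a strongly connected component of size ≥ 2 (or has a self-loop).
The vertices on cycles are {Cal, Eli, Ivy, Lia, Pia, Hana} — 6 in total.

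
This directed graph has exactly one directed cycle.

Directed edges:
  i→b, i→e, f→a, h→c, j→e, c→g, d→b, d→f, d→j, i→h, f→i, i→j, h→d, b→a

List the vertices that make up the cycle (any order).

DFS with gray/black marking from h:
h gray
  c gray
    g gray
    g black
  c black
  d gray
    f gray
      a gray
      a black
      i gray
        b gray
          b→a: a black — skip
        b black
        e gray
        e black
        i→h: h is gray → back edge
Back edge closes the cycle h → d → f → i → h; its vertices are {d, f, h, i}.

d, f, h, i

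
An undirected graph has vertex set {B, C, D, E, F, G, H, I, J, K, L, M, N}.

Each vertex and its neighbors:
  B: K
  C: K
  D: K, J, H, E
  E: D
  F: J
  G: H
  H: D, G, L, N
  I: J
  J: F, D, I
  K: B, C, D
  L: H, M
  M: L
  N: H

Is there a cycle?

DFS, tracking each vertex's parent; an edge to a visited non-parent vertex closes a cycle.
Start from I:
visit I (parent –)
  visit J (parent I)
    visit F (parent J)
      F–J: parent, skip
    visit D (parent J)
      visit K (parent D)
        visit B (parent K)
          B–K: parent, skip
        visit C (parent K)
          C–K: parent, skip
        K–D: parent, skip
      D–J: parent, skip
      visit H (parent D)
        H–D: parent, skip
        visit G (parent H)
          G–H: parent, skip
        visit L (parent H)
          L–H: parent, skip
          visit M (parent L)
            M–L: parent, skip
        visit N (parent H)
          N–H: parent, skip
      visit E (parent D)
        E–D: parent, skip
    J–I: parent, skip
No non-parent visited neighbor found — the graph is a forest.

No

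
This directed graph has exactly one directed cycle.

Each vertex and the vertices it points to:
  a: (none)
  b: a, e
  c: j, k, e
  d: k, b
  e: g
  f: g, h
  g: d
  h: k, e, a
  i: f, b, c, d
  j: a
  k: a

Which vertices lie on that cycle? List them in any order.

b, d, e, g

DFS with gray/black marking from d:
d gray
  k gray
    a gray
    a black
  k black
  b gray
    b→a: a black — skip
    e gray
      g gray
        g→d: d is gray → back edge
Back edge closes the cycle d → b → e → g → d; its vertices are {b, d, e, g}.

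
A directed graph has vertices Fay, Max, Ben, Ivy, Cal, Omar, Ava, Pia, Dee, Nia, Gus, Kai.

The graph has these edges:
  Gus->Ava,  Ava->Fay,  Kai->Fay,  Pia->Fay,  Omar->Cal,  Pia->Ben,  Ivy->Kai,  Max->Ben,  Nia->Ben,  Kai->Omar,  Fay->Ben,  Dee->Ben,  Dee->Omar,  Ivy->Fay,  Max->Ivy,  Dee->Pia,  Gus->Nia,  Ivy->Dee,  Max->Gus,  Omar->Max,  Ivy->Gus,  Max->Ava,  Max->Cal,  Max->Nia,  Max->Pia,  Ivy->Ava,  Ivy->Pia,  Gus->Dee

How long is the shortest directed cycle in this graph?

4

For each vertex v, BFS finds the shortest path from v back to v.
The shortest such closed walk is Omar → Max → Gus → Dee → Omar, length 4.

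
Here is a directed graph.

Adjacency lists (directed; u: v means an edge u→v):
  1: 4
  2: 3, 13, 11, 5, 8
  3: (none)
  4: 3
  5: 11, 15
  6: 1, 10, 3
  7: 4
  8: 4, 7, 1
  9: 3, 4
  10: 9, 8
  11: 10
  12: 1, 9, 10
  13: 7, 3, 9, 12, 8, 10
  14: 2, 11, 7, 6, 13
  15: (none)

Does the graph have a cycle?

DFS with white/gray/black marking, starting from 6:
6 gray
  1 gray
    4 gray
      3 gray
      3 black
    4 black
  1 black
  10 gray
    9 gray
      9→3: 3 black — skip
      9→4: 4 black — skip
    9 black
    8 gray
      8→4: 4 black — skip
      7 gray
        7→4: 4 black — skip
      7 black
      8→1: 1 black — skip
    8 black
  10 black
  6→3: 3 black — skip
6 black
2 gray
  2→3: 3 black — skip
  13 gray
    13→7: 7 black — skip
    13→3: 3 black — skip
    13→9: 9 black — skip
    12 gray
      12→1: 1 black — skip
      12→9: 9 black — skip
      12→10: 10 black — skip
    12 black
    13→8: 8 black — skip
    13→10: 10 black — skip
  13 black
  11 gray
    11→10: 10 black — skip
  11 black
  5 gray
    5→11: 11 black — skip
    15 gray
    15 black
  5 black
  2→8: 8 black — skip
2 black
14 gray
  14→2: 2 black — skip
  14→11: 11 black — skip
  14→7: 7 black — skip
  14→6: 6 black — skip
  14→13: 13 black — skip
14 black
Every edge goes to a white or black vertex — no back edge, so the graph is acyclic.

No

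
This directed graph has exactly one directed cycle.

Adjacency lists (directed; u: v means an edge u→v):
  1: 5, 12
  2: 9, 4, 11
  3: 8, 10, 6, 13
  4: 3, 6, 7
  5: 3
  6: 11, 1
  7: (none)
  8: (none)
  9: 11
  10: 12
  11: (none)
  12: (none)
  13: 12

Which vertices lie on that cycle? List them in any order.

DFS with gray/black marking from 3:
3 gray
  8 gray
  8 black
  10 gray
    12 gray
    12 black
  10 black
  6 gray
    11 gray
    11 black
    1 gray
      5 gray
        5→3: 3 is gray → back edge
Back edge closes the cycle 3 → 6 → 1 → 5 → 3; its vertices are {1, 3, 5, 6}.

1, 3, 5, 6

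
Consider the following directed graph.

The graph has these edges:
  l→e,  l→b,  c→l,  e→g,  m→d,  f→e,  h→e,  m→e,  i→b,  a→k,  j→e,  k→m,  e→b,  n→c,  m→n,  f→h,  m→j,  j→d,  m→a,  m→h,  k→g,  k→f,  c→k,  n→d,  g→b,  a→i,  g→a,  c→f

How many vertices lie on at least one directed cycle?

A vertex is on a directed cycle iff it belongs to a strongly connected component of size ≥ 2 (or has a self-loop).
The vertices on cycles are {a, c, e, f, g, h, j, k, l, m, n} — 11 in total.

11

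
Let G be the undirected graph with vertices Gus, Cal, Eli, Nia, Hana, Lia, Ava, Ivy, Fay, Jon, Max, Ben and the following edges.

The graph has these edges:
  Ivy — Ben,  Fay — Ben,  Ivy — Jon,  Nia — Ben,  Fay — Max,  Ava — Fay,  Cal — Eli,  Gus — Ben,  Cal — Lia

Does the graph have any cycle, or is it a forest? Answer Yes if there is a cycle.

DFS, tracking each vertex's parent; an edge to a visited non-parent vertex closes a cycle.
Start from Hana:
visit Hana (parent –)
visit Gus (parent –)
  visit Ben (parent Gus)
    Ben–Gus: parent, skip
    visit Ivy (parent Ben)
      Ivy–Ben: parent, skip
      visit Jon (parent Ivy)
        Jon–Ivy: parent, skip
    visit Fay (parent Ben)
      Fay–Ben: parent, skip
      visit Ava (parent Fay)
        Ava–Fay: parent, skip
      visit Max (parent Fay)
        Max–Fay: parent, skip
    visit Nia (parent Ben)
      Nia–Ben: parent, skip
visit Cal (parent –)
  visit Lia (parent Cal)
    Lia–Cal: parent, skip
  visit Eli (parent Cal)
    Eli–Cal: parent, skip
No non-parent visited neighbor found — the graph is a forest.

No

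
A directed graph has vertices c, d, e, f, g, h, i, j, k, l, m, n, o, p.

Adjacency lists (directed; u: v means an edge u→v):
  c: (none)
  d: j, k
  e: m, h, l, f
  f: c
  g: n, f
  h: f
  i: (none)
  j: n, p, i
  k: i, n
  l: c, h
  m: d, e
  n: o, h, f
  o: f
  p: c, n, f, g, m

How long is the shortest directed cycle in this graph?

2

For each vertex v, BFS finds the shortest path from v back to v.
The shortest such closed walk is e → m → e, length 2.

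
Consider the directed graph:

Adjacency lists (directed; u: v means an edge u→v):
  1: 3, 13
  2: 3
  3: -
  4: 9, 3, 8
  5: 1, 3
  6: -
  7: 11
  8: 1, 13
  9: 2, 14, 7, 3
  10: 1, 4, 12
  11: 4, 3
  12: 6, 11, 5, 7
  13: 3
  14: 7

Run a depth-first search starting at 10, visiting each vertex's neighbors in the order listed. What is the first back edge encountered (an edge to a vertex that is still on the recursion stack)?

11->4

DFS from 10 (visiting each vertex's neighbors in the order listed); mark gray on enter, black on exit:
10 gray
  1 gray
    3 gray
    3 black
    13 gray
      13→3: 3 black — skip
    13 black
  1 black
  4 gray
    9 gray
      2 gray
        2→3: 3 black — skip
      2 black
      14 gray
        7 gray
          11 gray
            11→4: 4 is gray → back edge
First back edge: 11 → 4.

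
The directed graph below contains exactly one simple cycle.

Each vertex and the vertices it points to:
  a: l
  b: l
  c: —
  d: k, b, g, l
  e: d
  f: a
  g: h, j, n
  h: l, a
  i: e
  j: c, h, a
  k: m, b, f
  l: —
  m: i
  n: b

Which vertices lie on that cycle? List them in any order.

d, e, i, k, m

DFS with gray/black marking from e:
e gray
  d gray
    k gray
      m gray
        i gray
          i→e: e is gray → back edge
Back edge closes the cycle e → d → k → m → i → e; its vertices are {d, e, i, k, m}.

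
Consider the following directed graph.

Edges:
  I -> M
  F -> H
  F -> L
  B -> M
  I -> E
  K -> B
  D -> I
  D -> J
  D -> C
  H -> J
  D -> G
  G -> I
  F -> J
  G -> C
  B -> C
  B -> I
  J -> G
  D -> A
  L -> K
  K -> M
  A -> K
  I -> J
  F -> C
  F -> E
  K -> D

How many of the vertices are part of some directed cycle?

A vertex is on a directed cycle iff it belongs to a strongly connected component of size ≥ 2 (or has a self-loop).
The vertices on cycles are {A, D, G, I, J, K} — 6 in total.

6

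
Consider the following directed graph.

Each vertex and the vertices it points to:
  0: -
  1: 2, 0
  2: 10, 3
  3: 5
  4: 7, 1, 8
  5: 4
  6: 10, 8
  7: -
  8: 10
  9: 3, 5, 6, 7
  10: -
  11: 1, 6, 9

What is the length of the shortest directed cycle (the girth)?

5

For each vertex v, BFS finds the shortest path from v back to v.
The shortest such closed walk is 1 → 2 → 3 → 5 → 4 → 1, length 5.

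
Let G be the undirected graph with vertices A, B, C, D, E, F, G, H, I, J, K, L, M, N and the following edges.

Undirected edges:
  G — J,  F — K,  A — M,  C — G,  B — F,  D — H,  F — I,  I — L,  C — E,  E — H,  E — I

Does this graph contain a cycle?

DFS, tracking each vertex's parent; an edge to a visited non-parent vertex closes a cycle.
Start from D:
visit D (parent –)
  visit H (parent D)
    visit E (parent H)
      visit C (parent E)
        visit G (parent C)
          G–C: parent, skip
          visit J (parent G)
            J–G: parent, skip
        C–E: parent, skip
      E–H: parent, skip
      visit I (parent E)
        visit F (parent I)
          visit K (parent F)
            K–F: parent, skip
          visit B (parent F)
            B–F: parent, skip
          F–I: parent, skip
        I–E: parent, skip
        visit L (parent I)
          L–I: parent, skip
    H–D: parent, skip
visit A (parent –)
  visit M (parent A)
    M–A: parent, skip
visit N (parent –)
No non-parent visited neighbor found — the graph is a forest.

No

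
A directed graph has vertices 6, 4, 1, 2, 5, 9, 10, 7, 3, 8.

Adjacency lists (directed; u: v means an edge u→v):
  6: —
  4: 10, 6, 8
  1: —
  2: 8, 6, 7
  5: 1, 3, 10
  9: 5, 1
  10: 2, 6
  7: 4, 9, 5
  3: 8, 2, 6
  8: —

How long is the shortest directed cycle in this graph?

4

For each vertex v, BFS finds the shortest path from v back to v.
The shortest such closed walk is 7 → 4 → 10 → 2 → 7, length 4.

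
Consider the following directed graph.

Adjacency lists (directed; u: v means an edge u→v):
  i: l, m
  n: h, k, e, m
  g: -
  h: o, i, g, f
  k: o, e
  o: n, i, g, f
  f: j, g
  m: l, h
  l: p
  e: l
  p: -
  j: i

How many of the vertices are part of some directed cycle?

A vertex is on a directed cycle iff it belongs to a strongly connected component of size ≥ 2 (or has a self-loop).
The vertices on cycles are {f, h, i, j, k, m, n, o} — 8 in total.

8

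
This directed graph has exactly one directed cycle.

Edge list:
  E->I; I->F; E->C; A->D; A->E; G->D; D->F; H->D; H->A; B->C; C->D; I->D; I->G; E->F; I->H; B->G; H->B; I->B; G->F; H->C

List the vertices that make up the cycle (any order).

DFS with gray/black marking from I:
I gray
  B gray
    C gray
      D gray
        F gray
        F black
      D black
    C black
    G gray
      G→D: D black — skip
      G→F: F black — skip
    G black
  B black
  I→G: G black — skip
  I→F: F black — skip
  H gray
    H→B: B black — skip
    A gray
      E gray
        E→I: I is gray → back edge
Back edge closes the cycle I → H → A → E → I; its vertices are {A, E, H, I}.

A, E, H, I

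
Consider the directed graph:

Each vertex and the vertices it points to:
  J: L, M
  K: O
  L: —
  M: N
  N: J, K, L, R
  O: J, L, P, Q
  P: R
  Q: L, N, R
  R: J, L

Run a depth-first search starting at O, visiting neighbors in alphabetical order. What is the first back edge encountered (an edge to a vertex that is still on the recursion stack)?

N->J

DFS from O (visiting neighbors in alphabetical order); mark gray on enter, black on exit:
O gray
  J gray
    L gray
    L black
    M gray
      N gray
        N→J: J is gray → back edge
First back edge: N → J.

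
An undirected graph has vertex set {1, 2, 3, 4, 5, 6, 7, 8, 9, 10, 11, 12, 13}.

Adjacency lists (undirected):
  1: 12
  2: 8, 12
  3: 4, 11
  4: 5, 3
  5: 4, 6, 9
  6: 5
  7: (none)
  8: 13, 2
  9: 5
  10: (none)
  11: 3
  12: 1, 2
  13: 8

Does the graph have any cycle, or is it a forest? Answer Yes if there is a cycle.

DFS, tracking each vertex's parent; an edge to a visited non-parent vertex closes a cycle.
Start from 7:
visit 7 (parent –)
visit 1 (parent –)
  visit 12 (parent 1)
    12–1: parent, skip
    visit 2 (parent 12)
      visit 8 (parent 2)
        visit 13 (parent 8)
          13–8: parent, skip
        8–2: parent, skip
      2–12: parent, skip
visit 3 (parent –)
  visit 4 (parent 3)
    visit 5 (parent 4)
      5–4: parent, skip
      visit 6 (parent 5)
        6–5: parent, skip
      visit 9 (parent 5)
        9–5: parent, skip
    4–3: parent, skip
  visit 11 (parent 3)
    11–3: parent, skip
visit 10 (parent –)
No non-parent visited neighbor found — the graph is a forest.

No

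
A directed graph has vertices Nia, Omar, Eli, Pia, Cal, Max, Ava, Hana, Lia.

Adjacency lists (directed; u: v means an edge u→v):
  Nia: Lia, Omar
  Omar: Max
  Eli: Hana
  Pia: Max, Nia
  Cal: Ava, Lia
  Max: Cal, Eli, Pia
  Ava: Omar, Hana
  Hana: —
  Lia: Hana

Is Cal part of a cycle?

Yes

Cal is on a cycle iff Cal can reach itself via ≥1 edge.
Cal → Ava → Omar → Max → Cal — yes.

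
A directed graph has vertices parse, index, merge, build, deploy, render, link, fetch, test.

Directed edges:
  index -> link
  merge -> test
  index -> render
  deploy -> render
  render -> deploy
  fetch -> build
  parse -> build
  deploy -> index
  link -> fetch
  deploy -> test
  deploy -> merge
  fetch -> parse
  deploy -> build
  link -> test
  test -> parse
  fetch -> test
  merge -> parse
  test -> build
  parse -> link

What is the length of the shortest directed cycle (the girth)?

2

For each vertex v, BFS finds the shortest path from v back to v.
The shortest such closed walk is deploy → render → deploy, length 2.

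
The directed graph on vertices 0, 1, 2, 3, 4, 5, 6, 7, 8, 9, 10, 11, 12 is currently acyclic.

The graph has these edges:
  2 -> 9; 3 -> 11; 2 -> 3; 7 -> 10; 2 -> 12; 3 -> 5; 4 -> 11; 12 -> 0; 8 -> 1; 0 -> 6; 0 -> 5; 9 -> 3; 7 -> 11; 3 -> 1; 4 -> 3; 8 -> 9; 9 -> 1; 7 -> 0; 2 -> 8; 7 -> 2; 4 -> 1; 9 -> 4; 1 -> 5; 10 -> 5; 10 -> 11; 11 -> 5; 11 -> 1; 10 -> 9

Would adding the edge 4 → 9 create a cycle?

Yes

Adding 4→9 creates a cycle iff 9 can already reach 4.
Path from 9: 9 → 4.
So 9 → … → 4 → 9 is a cycle.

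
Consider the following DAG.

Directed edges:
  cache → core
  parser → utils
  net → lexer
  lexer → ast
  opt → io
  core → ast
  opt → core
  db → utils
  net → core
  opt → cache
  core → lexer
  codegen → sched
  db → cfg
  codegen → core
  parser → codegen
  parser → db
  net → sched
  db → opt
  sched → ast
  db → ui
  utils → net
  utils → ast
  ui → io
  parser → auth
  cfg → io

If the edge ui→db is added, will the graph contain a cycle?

Yes

Adding ui→db creates a cycle iff db can already reach ui.
Path from db: db → ui.
So db → … → ui → db is a cycle.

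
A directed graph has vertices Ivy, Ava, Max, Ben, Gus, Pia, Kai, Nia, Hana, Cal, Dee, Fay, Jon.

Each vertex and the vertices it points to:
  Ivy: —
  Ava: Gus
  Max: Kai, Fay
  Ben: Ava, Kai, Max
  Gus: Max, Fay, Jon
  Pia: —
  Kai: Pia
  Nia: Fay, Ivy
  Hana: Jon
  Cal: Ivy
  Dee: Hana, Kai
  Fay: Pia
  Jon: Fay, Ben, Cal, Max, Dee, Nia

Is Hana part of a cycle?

Hana is on a cycle iff Hana can reach itself via ≥1 edge.
Hana → Jon → Dee → Hana — yes.

Yes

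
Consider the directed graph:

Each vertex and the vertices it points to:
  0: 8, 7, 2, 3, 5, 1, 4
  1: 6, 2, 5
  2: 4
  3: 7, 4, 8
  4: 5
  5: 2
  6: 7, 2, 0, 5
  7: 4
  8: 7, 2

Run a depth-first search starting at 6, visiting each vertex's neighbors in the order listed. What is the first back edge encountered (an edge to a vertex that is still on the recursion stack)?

DFS from 6 (visiting each vertex's neighbors in the order listed); mark gray on enter, black on exit:
6 gray
  7 gray
    4 gray
      5 gray
        2 gray
          2→4: 4 is gray → back edge
First back edge: 2 → 4.

2->4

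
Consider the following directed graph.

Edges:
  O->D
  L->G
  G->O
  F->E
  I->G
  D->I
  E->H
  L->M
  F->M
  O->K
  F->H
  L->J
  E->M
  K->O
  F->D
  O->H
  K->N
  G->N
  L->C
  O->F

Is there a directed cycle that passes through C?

C lies on a cycle iff there is a path from C back to itself.
Exploring from C, it never reaches itself; equivalently, its strongly connected component is a singleton.

No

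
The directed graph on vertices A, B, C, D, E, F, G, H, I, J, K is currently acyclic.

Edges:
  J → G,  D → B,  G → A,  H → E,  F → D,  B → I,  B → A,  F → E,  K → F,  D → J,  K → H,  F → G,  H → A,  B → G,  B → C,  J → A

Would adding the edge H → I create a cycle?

Adding H→I creates a cycle iff I can already reach H.
Explore from I: no path reaches H. The graph stays acyclic.

No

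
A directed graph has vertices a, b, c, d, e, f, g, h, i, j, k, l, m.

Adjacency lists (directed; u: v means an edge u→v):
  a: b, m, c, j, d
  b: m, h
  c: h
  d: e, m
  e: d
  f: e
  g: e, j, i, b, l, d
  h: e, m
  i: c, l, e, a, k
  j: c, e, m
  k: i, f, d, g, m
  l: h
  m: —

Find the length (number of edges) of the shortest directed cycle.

2

For each vertex v, BFS finds the shortest path from v back to v.
The shortest such closed walk is k → i → k, length 2.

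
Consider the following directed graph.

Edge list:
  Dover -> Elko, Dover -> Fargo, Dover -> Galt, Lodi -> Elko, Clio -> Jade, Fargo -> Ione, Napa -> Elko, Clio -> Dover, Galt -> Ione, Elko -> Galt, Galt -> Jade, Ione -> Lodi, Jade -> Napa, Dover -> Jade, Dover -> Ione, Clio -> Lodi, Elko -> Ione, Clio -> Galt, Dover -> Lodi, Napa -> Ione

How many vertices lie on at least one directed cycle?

6

A vertex is on a directed cycle iff it belongs to a strongly connected component of size ≥ 2 (or has a self-loop).
The vertices on cycles are {Elko, Galt, Ione, Jade, Lodi, Napa} — 6 in total.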